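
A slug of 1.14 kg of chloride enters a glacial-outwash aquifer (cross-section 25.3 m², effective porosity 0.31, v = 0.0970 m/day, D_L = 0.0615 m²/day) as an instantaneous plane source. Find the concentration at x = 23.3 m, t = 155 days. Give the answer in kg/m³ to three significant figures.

For an instantaneous plane source, C(x,t) = M/(n_e·A·√(4πDt)) · exp(−(x−vt)²/(4Dt)), with n_e·A the pore (flow) area.
Plume center vt = 0.0970 × 155 = 15.035 m, so the well at 23.3 m is 8.265 m downgradient of the peak.
√(4πDt) = 10.94 m, giving peak height M/(n_e·A·√(4πDt)) = 1.14/(0.31 × 25.3 × 10.94) = 0.01329 kg/m³.
(x−vt)²/(4Dt) = (8.265)²/(4 × 0.0615 × 155) = 1.792; exp(−1.792) = 0.1666.
C = 0.01329 × 0.1666 = 0.00221 kg/m³.

0.00221 kg/m³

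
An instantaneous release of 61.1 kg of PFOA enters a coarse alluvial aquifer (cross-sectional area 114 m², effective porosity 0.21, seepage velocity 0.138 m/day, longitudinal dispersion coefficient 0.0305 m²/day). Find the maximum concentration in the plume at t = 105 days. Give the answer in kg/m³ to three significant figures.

The peak of an instantaneous 1D plume sits at x = vt; there the Gaussian factor is 1 and C_max = M/(n_e·A·√(4πDt)), where n_e·A is the pore area the mass is dissolved in.
√(4πDt) = √(4π × 0.0305 × 105) = 6.344 m, so C_max = 61.1/(0.21 × 114 × 6.344) = 0.402 kg/m³.

0.402 kg/m³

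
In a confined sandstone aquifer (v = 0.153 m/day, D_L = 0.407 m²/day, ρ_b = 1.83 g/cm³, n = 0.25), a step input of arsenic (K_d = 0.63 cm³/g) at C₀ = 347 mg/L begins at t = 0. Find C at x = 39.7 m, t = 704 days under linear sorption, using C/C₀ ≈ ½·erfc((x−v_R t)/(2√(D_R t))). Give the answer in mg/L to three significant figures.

Retardation factor R = 1 + ρ_b·K_d/n = 1 + 1.83 × 0.63/0.25 = 5.612.
Sorption retards both mechanisms: v_R = v/R = 0.02726 m/day, D_R = D/R = 0.07252 m²/day.
v_R·t = 0.02726 × 704 = 19.19104 m; 2√(D_R t) = 14.29 m; argument = (39.7 − 19.19104)/14.29 = 1.435.
C = C₀ × ½·erfc(1.435) = 347 × 0.02121 = 7.36 mg/L.

7.36 mg/L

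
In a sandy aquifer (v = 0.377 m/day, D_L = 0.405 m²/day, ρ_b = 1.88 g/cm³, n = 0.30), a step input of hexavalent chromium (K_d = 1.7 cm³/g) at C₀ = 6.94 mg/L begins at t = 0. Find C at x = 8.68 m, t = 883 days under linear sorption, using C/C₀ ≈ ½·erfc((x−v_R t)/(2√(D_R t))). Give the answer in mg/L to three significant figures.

Retardation factor R = 1 + ρ_b·K_d/n = 1 + 1.88 × 1.7/0.30 = 11.65.
Sorption retards both mechanisms: v_R = v/R = 0.03236 m/day, D_R = D/R = 0.03476 m²/day.
v_R·t = 0.03236 × 883 = 28.57388 m; 2√(D_R t) = 11.08 m; argument = (8.68 − 28.57388)/11.08 = -1.795.
C = C₀ × ½·erfc(-1.795) = 6.94 × 0.9944 = 6.90 mg/L.

6.90 mg/L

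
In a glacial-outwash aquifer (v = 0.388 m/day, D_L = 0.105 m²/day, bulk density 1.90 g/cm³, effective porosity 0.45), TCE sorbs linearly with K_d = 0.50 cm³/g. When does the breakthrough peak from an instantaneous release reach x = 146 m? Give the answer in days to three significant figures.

Retardation factor R = 1 + ρ_b·K_d/n = 1 + 1.90 × 0.50/0.45 = 3.111.
Sorption retards both mechanisms: v_R = v/R = 0.1247 m/day, D_R = D/R = 0.03375 m²/day.
Peak time from v_R²t² + 2D_R t − x² = 0: t = (√(D_R² + v_R²x²) − D_R)/v_R².
√(D_R² + v_R²x²) = √(0.03375² + 0.1247² × 146²) = 18.21; v_R² = 0.01555.
t = (18.21 − 0.03375)/0.01555 = 1170 days.

1170 days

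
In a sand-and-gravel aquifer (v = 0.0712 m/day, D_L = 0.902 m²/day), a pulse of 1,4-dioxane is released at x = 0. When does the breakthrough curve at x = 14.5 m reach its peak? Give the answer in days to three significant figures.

92.5 days

For the 1D instantaneous-source solution, setting ∂C/∂t = 0 at fixed x gives v²t² + 2Dt − x² = 0, so t = (√(D² + v²x²) − D)/v².
√(D² + v²x²) = √(0.902² + 0.0712² × 14.5²) = 1.371; v² = 0.00506944.
t = (1.371 − 0.902)/0.00506944 = 92.5 days (vs. the pure-advection estimate x/v = 204 d).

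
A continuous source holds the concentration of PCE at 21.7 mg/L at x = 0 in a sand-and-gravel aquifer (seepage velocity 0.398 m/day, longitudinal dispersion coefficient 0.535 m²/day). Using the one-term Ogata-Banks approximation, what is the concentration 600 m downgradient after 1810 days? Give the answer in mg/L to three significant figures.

21.6 mg/L

For a continuous step input, C/C₀ ≈ ½·erfc((x−vt)/(2√(Dt))).
vt = 0.398 × 1810 = 720.38 m and 2√(Dt) = 2√(0.535 × 1810) = 62.24 m.
Argument (x−vt)/(2√(Dt)) = (600 − 720.38)/62.24 = -1.934; ½·erfc(-1.934) = 0.9969.
C = 21.7 × 0.9969 = 21.6 mg/L.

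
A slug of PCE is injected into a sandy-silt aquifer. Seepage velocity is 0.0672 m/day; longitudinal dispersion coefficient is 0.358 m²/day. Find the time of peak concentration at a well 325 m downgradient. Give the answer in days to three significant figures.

For the 1D instantaneous-source solution, setting ∂C/∂t = 0 at fixed x gives v²t² + 2Dt − x² = 0, so t = (√(D² + v²x²) − D)/v².
√(D² + v²x²) = √(0.358² + 0.0672² × 325²) = 21.84; v² = 0.00451584.
t = (21.84 − 0.358)/0.00451584 = 4760 days (vs. the pure-advection estimate x/v = 4840 d).

4760 days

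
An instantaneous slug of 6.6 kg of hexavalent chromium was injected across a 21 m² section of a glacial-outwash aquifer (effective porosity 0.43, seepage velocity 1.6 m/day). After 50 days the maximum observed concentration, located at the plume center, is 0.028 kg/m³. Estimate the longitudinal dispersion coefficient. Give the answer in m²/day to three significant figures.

At the plume center C_max = M/(n_e·A·√(4πDt)), so D = M²/(4πt·(n_e·A·C_max)²).
n_e·A·C_max = 0.43 × 21 × 0.028 = 0.2528 kg/m.
D = 6.6²/(4π × 50 × 0.2528²) = 1.08 m²/day.

1.08 m²/day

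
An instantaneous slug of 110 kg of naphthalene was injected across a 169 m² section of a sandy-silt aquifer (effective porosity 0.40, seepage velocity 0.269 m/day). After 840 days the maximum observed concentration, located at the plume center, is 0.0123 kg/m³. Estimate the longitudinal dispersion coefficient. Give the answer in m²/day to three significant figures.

1.66 m²/day

At the plume center C_max = M/(n_e·A·√(4πDt)), so D = M²/(4πt·(n_e·A·C_max)²).
n_e·A·C_max = 0.40 × 169 × 0.0123 = 0.8315 kg/m.
D = 110²/(4π × 840 × 0.8315²) = 1.66 m²/day.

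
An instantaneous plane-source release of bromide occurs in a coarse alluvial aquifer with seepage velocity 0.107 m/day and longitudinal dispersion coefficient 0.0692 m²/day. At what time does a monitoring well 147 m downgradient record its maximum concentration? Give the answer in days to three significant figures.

1370 days

For the 1D instantaneous-source solution, setting ∂C/∂t = 0 at fixed x gives v²t² + 2Dt − x² = 0, so t = (√(D² + v²x²) − D)/v².
√(D² + v²x²) = √(0.0692² + 0.107² × 147²) = 15.73; v² = 0.011449.
t = (15.73 − 0.0692)/0.011449 = 1370 days (vs. the pure-advection estimate x/v = 1370 d).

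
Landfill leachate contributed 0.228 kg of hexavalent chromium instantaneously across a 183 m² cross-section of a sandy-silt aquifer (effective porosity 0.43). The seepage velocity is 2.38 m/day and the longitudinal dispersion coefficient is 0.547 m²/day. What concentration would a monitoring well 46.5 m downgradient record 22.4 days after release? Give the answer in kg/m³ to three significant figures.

9.06e-05 kg/m³

For an instantaneous plane source, C(x,t) = M/(n_e·A·√(4πDt)) · exp(−(x−vt)²/(4Dt)), with n_e·A the pore (flow) area.
Plume center vt = 2.38 × 22.4 = 53.312 m, so the well at 46.5 m is 6.812 m upgradient of the peak.
√(4πDt) = 12.41 m, giving peak height M/(n_e·A·√(4πDt)) = 0.228/(0.43 × 183 × 12.41) = 0.0002335 kg/m³.
(x−vt)²/(4Dt) = (-6.812)²/(4 × 0.547 × 22.4) = 0.9468; exp(−0.9468) = 0.3880.
C = 0.0002335 × 0.3880 = 9.06e-05 kg/m³.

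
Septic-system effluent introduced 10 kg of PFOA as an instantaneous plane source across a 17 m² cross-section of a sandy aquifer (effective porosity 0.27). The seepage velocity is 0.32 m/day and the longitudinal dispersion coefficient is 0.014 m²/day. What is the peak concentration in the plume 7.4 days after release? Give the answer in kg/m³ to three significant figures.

1.91 kg/m³

The peak of an instantaneous 1D plume sits at x = vt; there the Gaussian factor is 1 and C_max = M/(n_e·A·√(4πDt)), where n_e·A is the pore area the mass is dissolved in.
√(4πDt) = √(4π × 0.014 × 7.4) = 1.141 m, so C_max = 10/(0.27 × 17 × 1.141) = 1.91 kg/m³.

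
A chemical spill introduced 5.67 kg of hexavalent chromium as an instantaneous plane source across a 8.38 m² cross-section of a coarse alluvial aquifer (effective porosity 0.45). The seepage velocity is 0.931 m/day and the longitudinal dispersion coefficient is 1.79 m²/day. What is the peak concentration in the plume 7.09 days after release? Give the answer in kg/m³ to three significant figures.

The peak of an instantaneous 1D plume sits at x = vt; there the Gaussian factor is 1 and C_max = M/(n_e·A·√(4πDt)), where n_e·A is the pore area the mass is dissolved in.
√(4πDt) = √(4π × 1.79 × 7.09) = 12.63 m, so C_max = 5.67/(0.45 × 8.38 × 12.63) = 0.119 kg/m³.

0.119 kg/m³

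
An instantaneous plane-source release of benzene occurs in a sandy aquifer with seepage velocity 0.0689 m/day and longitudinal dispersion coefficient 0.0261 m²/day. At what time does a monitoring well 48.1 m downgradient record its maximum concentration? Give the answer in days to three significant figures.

693 days

For the 1D instantaneous-source solution, setting ∂C/∂t = 0 at fixed x gives v²t² + 2Dt − x² = 0, so t = (√(D² + v²x²) − D)/v².
√(D² + v²x²) = √(0.0261² + 0.0689² × 48.1²) = 3.314; v² = 0.00474721.
t = (3.314 − 0.0261)/0.00474721 = 693 days (vs. the pure-advection estimate x/v = 698 d).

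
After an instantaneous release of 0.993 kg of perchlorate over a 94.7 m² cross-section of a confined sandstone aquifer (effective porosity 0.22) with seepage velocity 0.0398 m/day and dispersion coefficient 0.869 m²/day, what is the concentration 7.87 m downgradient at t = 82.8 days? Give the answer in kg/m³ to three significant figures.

0.00147 kg/m³

For an instantaneous plane source, C(x,t) = M/(n_e·A·√(4πDt)) · exp(−(x−vt)²/(4Dt)), with n_e·A the pore (flow) area.
Plume center vt = 0.0398 × 82.8 = 3.29544 m, so the well at 7.87 m is 4.57456 m downgradient of the peak.
√(4πDt) = 30.07 m, giving peak height M/(n_e·A·√(4πDt)) = 0.993/(0.22 × 94.7 × 30.07) = 0.001585 kg/m³.
(x−vt)²/(4Dt) = (4.57456)²/(4 × 0.869 × 82.8) = 0.07271; exp(−0.07271) = 0.9299.
C = 0.001585 × 0.9299 = 0.00147 kg/m³.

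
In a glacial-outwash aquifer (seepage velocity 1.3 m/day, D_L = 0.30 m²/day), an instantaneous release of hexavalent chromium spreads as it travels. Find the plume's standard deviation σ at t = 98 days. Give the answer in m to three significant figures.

7.67 m

Dispersive spreading gives a Gaussian with σ² = 2Dt; advection only shifts the center.
σ = √(2 × 0.30 × 98) = 7.67 m.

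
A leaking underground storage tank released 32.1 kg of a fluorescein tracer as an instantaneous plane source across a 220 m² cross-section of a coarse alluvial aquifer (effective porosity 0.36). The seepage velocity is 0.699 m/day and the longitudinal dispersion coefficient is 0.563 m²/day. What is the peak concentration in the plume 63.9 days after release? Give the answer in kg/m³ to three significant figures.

0.0191 kg/m³

The peak of an instantaneous 1D plume sits at x = vt; there the Gaussian factor is 1 and C_max = M/(n_e·A·√(4πDt)), where n_e·A is the pore area the mass is dissolved in.
√(4πDt) = √(4π × 0.563 × 63.9) = 21.26 m, so C_max = 32.1/(0.36 × 220 × 21.26) = 0.0191 kg/m³.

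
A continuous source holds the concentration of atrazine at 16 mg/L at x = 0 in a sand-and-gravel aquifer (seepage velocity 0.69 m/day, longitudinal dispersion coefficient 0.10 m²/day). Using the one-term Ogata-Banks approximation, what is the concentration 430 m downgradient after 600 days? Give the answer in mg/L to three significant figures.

1.15 mg/L

For a continuous step input, C/C₀ ≈ ½·erfc((x−vt)/(2√(Dt))).
vt = 0.69 × 600 = 414 m and 2√(Dt) = 2√(0.10 × 600) = 15.49 m.
Argument (x−vt)/(2√(Dt)) = (430 − 414)/15.49 = 1.033; ½·erfc(1.033) = 0.07202.
C = 16 × 0.07202 = 1.15 mg/L.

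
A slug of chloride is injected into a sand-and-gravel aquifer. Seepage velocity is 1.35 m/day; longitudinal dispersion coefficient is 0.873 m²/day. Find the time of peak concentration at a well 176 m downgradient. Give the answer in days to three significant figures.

130 days

For the 1D instantaneous-source solution, setting ∂C/∂t = 0 at fixed x gives v²t² + 2Dt − x² = 0, so t = (√(D² + v²x²) − D)/v².
√(D² + v²x²) = √(0.873² + 1.35² × 176²) = 237.6; v² = 1.8225.
t = (237.6 − 0.873)/1.8225 = 130 days (vs. the pure-advection estimate x/v = 130 d).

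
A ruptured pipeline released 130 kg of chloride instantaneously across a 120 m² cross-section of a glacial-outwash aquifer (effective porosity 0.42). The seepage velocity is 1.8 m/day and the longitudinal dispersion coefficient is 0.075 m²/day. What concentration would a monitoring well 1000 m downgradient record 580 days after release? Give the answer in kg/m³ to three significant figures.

For an instantaneous plane source, C(x,t) = M/(n_e·A·√(4πDt)) · exp(−(x−vt)²/(4Dt)), with n_e·A the pore (flow) area.
Plume center vt = 1.8 × 580 = 1044 m, so the well at 1000 m is 44 m upgradient of the peak.
√(4πDt) = 23.38 m, giving peak height M/(n_e·A·√(4πDt)) = 130/(0.42 × 120 × 23.38) = 0.1103 kg/m³.
(x−vt)²/(4Dt) = (-44)²/(4 × 0.075 × 580) = 11.13; exp(−11.13) = 1.467e-05.
C = 0.1103 × 1.467e-05 = 1.62e-06 kg/m³.

1.62e-06 kg/m³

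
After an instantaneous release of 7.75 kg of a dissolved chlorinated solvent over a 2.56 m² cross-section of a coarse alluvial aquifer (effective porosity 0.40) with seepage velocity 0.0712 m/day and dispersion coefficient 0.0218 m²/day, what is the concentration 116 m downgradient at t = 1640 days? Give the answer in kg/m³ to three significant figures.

For an instantaneous plane source, C(x,t) = M/(n_e·A·√(4πDt)) · exp(−(x−vt)²/(4Dt)), with n_e·A the pore (flow) area.
Plume center vt = 0.0712 × 1640 = 116.768 m, so the well at 116 m is 0.768 m upgradient of the peak.
√(4πDt) = 21.20 m, giving peak height M/(n_e·A·√(4πDt)) = 7.75/(0.40 × 2.56 × 21.20) = 0.3570 kg/m³.
(x−vt)²/(4Dt) = (-0.768)²/(4 × 0.0218 × 1640) = 0.004124; exp(−0.004124) = 0.9959.
C = 0.3570 × 0.9959 = 0.356 kg/m³.

0.356 kg/m³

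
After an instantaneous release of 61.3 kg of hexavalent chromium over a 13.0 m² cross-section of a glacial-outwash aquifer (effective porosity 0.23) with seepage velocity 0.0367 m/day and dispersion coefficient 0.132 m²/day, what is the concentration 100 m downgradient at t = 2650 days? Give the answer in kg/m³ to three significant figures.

For an instantaneous plane source, C(x,t) = M/(n_e·A·√(4πDt)) · exp(−(x−vt)²/(4Dt)), with n_e·A the pore (flow) area.
Plume center vt = 0.0367 × 2650 = 97.255 m, so the well at 100 m is 2.745 m downgradient of the peak.
√(4πDt) = 66.30 m, giving peak height M/(n_e·A·√(4πDt)) = 61.3/(0.23 × 13.0 × 66.30) = 0.3092 kg/m³.
(x−vt)²/(4Dt) = (2.745)²/(4 × 0.132 × 2650) = 0.005385; exp(−0.005385) = 0.9946.
C = 0.3092 × 0.9946 = 0.308 kg/m³.

0.308 kg/m³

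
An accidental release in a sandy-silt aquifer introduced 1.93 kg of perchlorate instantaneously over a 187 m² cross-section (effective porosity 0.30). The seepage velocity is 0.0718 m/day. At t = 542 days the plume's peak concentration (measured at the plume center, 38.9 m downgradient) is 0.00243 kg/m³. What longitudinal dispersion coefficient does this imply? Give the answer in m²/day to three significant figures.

At the plume center C_max = M/(n_e·A·√(4πDt)), so D = M²/(4πt·(n_e·A·C_max)²).
n_e·A·C_max = 0.30 × 187 × 0.00243 = 0.1363 kg/m.
D = 1.93²/(4π × 542 × 0.1363²) = 0.0294 m²/day.

0.0294 m²/day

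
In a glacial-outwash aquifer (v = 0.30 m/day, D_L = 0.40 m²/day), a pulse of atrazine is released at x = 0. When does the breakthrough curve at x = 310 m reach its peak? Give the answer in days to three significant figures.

For the 1D instantaneous-source solution, setting ∂C/∂t = 0 at fixed x gives v²t² + 2Dt − x² = 0, so t = (√(D² + v²x²) − D)/v².
√(D² + v²x²) = √(0.40² + 0.30² × 310²) = 93.00; v² = 0.09.
t = (93.00 − 0.40)/0.09 = 1030 days (vs. the pure-advection estimate x/v = 1030 d).

1030 days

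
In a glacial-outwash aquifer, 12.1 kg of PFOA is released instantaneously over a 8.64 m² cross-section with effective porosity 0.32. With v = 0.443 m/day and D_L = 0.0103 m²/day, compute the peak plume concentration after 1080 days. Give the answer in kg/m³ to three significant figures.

0.370 kg/m³

The peak of an instantaneous 1D plume sits at x = vt; there the Gaussian factor is 1 and C_max = M/(n_e·A·√(4πDt)), where n_e·A is the pore area the mass is dissolved in.
√(4πDt) = √(4π × 0.0103 × 1080) = 11.82 m, so C_max = 12.1/(0.32 × 8.64 × 11.82) = 0.370 kg/m³.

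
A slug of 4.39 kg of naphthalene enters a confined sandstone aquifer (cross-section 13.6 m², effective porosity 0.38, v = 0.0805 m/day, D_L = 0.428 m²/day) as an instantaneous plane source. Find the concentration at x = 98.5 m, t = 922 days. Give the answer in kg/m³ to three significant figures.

For an instantaneous plane source, C(x,t) = M/(n_e·A·√(4πDt)) · exp(−(x−vt)²/(4Dt)), with n_e·A the pore (flow) area.
Plume center vt = 0.0805 × 922 = 74.221 m, so the well at 98.5 m is 24.279 m downgradient of the peak.
√(4πDt) = 70.42 m, giving peak height M/(n_e·A·√(4πDt)) = 4.39/(0.38 × 13.6 × 70.42) = 0.01206 kg/m³.
(x−vt)²/(4Dt) = (24.279)²/(4 × 0.428 × 922) = 0.3734; exp(−0.3734) = 0.6884.
C = 0.01206 × 0.6884 = 0.00830 kg/m³.

0.00830 kg/m³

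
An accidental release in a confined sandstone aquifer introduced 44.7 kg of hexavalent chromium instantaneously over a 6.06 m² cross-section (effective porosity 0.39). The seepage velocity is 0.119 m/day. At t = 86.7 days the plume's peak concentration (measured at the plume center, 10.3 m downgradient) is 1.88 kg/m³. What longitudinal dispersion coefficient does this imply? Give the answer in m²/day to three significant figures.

At the plume center C_max = M/(n_e·A·√(4πDt)), so D = M²/(4πt·(n_e·A·C_max)²).
n_e·A·C_max = 0.39 × 6.06 × 1.88 = 4.443 kg/m.
D = 44.7²/(4π × 86.7 × 4.443²) = 0.0929 m²/day.

0.0929 m²/day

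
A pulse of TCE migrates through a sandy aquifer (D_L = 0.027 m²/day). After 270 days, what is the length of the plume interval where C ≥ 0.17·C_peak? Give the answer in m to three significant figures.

The plume is Gaussian with σ = √(2Dt) = √(2 × 0.027 × 270) = 3.818 m.
C/C_peak = exp(−Δx²/(2σ²)) = 0.17 ⇒ Δx = σ·√(−2 ln 0.17) = 3.818 × 1.883 = 7.189 m.
Width = 2Δx = 14.4 m.

14.4 m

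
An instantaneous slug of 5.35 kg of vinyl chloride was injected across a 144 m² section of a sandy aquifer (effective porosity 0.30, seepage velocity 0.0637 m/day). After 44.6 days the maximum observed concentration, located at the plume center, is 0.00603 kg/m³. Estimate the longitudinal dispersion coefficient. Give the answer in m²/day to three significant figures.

At the plume center C_max = M/(n_e·A·√(4πDt)), so D = M²/(4πt·(n_e·A·C_max)²).
n_e·A·C_max = 0.30 × 144 × 0.00603 = 0.2605 kg/m.
D = 5.35²/(4π × 44.6 × 0.2605²) = 0.753 m²/day.

0.753 m²/day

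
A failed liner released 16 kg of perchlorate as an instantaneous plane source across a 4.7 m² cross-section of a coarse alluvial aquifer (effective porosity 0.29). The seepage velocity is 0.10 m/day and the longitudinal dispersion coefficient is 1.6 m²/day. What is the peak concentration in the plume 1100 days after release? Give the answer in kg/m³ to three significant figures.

The peak of an instantaneous 1D plume sits at x = vt; there the Gaussian factor is 1 and C_max = M/(n_e·A·√(4πDt)), where n_e·A is the pore area the mass is dissolved in.
√(4πDt) = √(4π × 1.6 × 1100) = 148.7 m, so C_max = 16/(0.29 × 4.7 × 148.7) = 0.0789 kg/m³.

0.0789 kg/m³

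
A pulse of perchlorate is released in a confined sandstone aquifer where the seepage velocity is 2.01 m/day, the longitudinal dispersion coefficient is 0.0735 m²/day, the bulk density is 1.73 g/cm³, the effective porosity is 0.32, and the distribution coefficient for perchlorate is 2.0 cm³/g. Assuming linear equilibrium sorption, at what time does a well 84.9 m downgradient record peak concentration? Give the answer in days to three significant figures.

Retardation factor R = 1 + ρ_b·K_d/n = 1 + 1.73 × 2.0/0.32 = 11.81.
Sorption retards both mechanisms: v_R = v/R = 0.1702 m/day, D_R = D/R = 0.006224 m²/day.
Peak time from v_R²t² + 2D_R t − x² = 0: t = (√(D_R² + v_R²x²) − D_R)/v_R².
√(D_R² + v_R²x²) = √(0.006224² + 0.1702² × 84.9²) = 14.45; v_R² = 0.02897.
t = (14.45 − 0.006224)/0.02897 = 499 days.

499 days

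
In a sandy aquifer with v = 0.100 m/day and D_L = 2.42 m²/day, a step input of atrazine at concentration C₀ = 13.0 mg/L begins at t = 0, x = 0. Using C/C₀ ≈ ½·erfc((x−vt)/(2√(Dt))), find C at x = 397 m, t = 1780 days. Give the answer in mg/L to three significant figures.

0.119 mg/L

For a continuous step input, C/C₀ ≈ ½·erfc((x−vt)/(2√(Dt))).
vt = 0.100 × 1780 = 178 m and 2√(Dt) = 2√(2.42 × 1780) = 131.3 m.
Argument (x−vt)/(2√(Dt)) = (397 − 178)/131.3 = 1.668; ½·erfc(1.668) = 0.009164.
C = 13.0 × 0.009164 = 0.119 mg/L.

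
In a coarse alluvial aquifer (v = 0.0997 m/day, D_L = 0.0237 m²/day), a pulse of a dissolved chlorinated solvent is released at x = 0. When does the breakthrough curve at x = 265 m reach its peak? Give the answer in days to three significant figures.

2660 days

For the 1D instantaneous-source solution, setting ∂C/∂t = 0 at fixed x gives v²t² + 2Dt − x² = 0, so t = (√(D² + v²x²) − D)/v².
√(D² + v²x²) = √(0.0237² + 0.0997² × 265²) = 26.42; v² = 0.00994009.
t = (26.42 − 0.0237)/0.00994009 = 2660 days (vs. the pure-advection estimate x/v = 2660 d).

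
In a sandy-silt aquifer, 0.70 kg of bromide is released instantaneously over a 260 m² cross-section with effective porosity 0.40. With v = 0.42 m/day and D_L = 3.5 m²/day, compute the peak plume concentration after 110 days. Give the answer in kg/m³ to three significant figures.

9.68e-05 kg/m³

The peak of an instantaneous 1D plume sits at x = vt; there the Gaussian factor is 1 and C_max = M/(n_e·A·√(4πDt)), where n_e·A is the pore area the mass is dissolved in.
√(4πDt) = √(4π × 3.5 × 110) = 69.56 m, so C_max = 0.70/(0.40 × 260 × 69.56) = 9.68e-05 kg/m³.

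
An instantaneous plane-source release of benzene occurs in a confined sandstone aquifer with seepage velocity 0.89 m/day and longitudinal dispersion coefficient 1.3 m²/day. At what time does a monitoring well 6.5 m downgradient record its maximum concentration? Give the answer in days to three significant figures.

For the 1D instantaneous-source solution, setting ∂C/∂t = 0 at fixed x gives v²t² + 2Dt − x² = 0, so t = (√(D² + v²x²) − D)/v².
√(D² + v²x²) = √(1.3² + 0.89² × 6.5²) = 5.929; v² = 0.7921.
t = (5.929 − 1.3)/0.7921 = 5.84 days (vs. the pure-advection estimate x/v = 7.30 d).

5.84 days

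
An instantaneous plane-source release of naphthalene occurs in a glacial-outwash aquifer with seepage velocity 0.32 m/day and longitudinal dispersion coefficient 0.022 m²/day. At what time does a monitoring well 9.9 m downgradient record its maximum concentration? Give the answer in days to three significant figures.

30.7 days

For the 1D instantaneous-source solution, setting ∂C/∂t = 0 at fixed x gives v²t² + 2Dt − x² = 0, so t = (√(D² + v²x²) − D)/v².
√(D² + v²x²) = √(0.022² + 0.32² × 9.9²) = 3.168; v² = 0.1024.
t = (3.168 − 0.022)/0.1024 = 30.7 days (vs. the pure-advection estimate x/v = 30.9 d).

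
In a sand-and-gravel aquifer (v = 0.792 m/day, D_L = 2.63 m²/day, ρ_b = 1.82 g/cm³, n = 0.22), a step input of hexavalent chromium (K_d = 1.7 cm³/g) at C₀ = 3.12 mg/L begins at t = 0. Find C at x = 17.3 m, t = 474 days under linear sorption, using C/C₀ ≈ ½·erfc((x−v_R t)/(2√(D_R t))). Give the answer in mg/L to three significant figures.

2.26 mg/L

Retardation factor R = 1 + ρ_b·K_d/n = 1 + 1.82 × 1.7/0.22 = 15.06.
Sorption retards both mechanisms: v_R = v/R = 0.05259 m/day, D_R = D/R = 0.1746 m²/day.
v_R·t = 0.05259 × 474 = 24.92766 m; 2√(D_R t) = 18.19 m; argument = (17.3 − 24.92766)/18.19 = -0.4193.
C = C₀ × ½·erfc(-0.4193) = 3.12 × 0.7234 = 2.26 mg/L.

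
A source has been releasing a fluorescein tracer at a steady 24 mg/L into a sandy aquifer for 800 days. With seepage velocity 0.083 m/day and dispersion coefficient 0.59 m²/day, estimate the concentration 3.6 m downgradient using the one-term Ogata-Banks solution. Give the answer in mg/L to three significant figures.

23.5 mg/L

For a continuous step input, C/C₀ ≈ ½·erfc((x−vt)/(2√(Dt))).
vt = 0.083 × 800 = 66.4 m and 2√(Dt) = 2√(0.59 × 800) = 43.45 m.
Argument (x−vt)/(2√(Dt)) = (3.6 − 66.4)/43.45 = -1.445; ½·erfc(-1.445) = 0.9795.
C = 24 × 0.9795 = 23.5 mg/L.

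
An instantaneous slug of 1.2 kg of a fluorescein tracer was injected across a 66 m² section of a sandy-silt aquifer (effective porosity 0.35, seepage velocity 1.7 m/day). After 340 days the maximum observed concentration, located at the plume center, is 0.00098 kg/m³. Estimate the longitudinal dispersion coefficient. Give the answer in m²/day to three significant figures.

0.658 m²/day

At the plume center C_max = M/(n_e·A·√(4πDt)), so D = M²/(4πt·(n_e·A·C_max)²).
n_e·A·C_max = 0.35 × 66 × 0.00098 = 0.02264 kg/m.
D = 1.2²/(4π × 340 × 0.02264²) = 0.658 m²/day.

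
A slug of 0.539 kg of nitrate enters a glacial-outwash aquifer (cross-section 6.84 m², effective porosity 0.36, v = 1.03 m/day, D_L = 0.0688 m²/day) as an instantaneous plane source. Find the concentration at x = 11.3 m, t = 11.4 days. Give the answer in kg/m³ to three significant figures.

For an instantaneous plane source, C(x,t) = M/(n_e·A·√(4πDt)) · exp(−(x−vt)²/(4Dt)), with n_e·A the pore (flow) area.
Plume center vt = 1.03 × 11.4 = 11.742 m, so the well at 11.3 m is 0.442 m upgradient of the peak.
√(4πDt) = 3.139 m, giving peak height M/(n_e·A·√(4πDt)) = 0.539/(0.36 × 6.84 × 3.139) = 0.06973 kg/m³.
(x−vt)²/(4Dt) = (-0.442)²/(4 × 0.0688 × 11.4) = 0.06227; exp(−0.06227) = 0.9396.
C = 0.06973 × 0.9396 = 0.0655 kg/m³.

0.0655 kg/m³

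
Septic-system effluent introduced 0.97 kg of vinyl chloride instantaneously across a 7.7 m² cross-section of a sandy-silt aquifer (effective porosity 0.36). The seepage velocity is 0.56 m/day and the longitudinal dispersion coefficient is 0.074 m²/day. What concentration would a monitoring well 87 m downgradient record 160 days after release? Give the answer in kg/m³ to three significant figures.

0.0249 kg/m³

For an instantaneous plane source, C(x,t) = M/(n_e·A·√(4πDt)) · exp(−(x−vt)²/(4Dt)), with n_e·A the pore (flow) area.
Plume center vt = 0.56 × 160 = 89.6 m, so the well at 87 m is 2.6 m upgradient of the peak.
√(4πDt) = 12.20 m, giving peak height M/(n_e·A·√(4πDt)) = 0.97/(0.36 × 7.7 × 12.20) = 0.02868 kg/m³.
(x−vt)²/(4Dt) = (-2.6)²/(4 × 0.074 × 160) = 0.1427; exp(−0.1427) = 0.8670.
C = 0.02868 × 0.8670 = 0.0249 kg/m³.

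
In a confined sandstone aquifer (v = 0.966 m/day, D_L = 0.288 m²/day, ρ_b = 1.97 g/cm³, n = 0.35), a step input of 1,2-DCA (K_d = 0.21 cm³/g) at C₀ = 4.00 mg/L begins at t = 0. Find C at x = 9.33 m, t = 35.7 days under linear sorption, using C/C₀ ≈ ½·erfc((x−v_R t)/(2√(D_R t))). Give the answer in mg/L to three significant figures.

Retardation factor R = 1 + ρ_b·K_d/n = 1 + 1.97 × 0.21/0.35 = 2.182.
Sorption retards both mechanisms: v_R = v/R = 0.4427 m/day, D_R = D/R = 0.1320 m²/day.
v_R·t = 0.4427 × 35.7 = 15.80439 m; 2√(D_R t) = 4.342 m; argument = (9.33 − 15.80439)/4.342 = -1.491.
C = C₀ × ½·erfc(-1.491) = 4.00 × 0.9825 = 3.93 mg/L.

3.93 mg/L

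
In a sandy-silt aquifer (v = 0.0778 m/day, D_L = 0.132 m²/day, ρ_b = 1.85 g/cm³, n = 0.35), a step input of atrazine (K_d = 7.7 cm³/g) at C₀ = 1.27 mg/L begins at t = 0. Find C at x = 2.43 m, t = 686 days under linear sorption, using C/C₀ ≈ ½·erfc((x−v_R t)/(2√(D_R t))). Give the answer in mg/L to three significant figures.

Retardation factor R = 1 + ρ_b·K_d/n = 1 + 1.85 × 7.7/0.35 = 41.70.
Sorption retards both mechanisms: v_R = v/R = 0.001866 m/day, D_R = D/R = 0.003165 m²/day.
v_R·t = 0.001866 × 686 = 1.280076 m; 2√(D_R t) = 2.947 m; argument = (2.43 − 1.280076)/2.947 = 0.3902.
C = C₀ × ½·erfc(0.3902) = 1.27 × 0.2905 = 0.369 mg/L.

0.369 mg/L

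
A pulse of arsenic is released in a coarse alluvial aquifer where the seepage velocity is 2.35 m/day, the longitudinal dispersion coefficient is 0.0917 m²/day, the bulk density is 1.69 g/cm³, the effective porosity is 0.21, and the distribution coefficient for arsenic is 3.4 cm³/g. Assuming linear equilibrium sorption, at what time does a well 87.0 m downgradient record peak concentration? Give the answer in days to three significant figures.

1050 days

Retardation factor R = 1 + ρ_b·K_d/n = 1 + 1.69 × 3.4/0.21 = 28.36.
Sorption retards both mechanisms: v_R = v/R = 0.08286 m/day, D_R = D/R = 0.003233 m²/day.
Peak time from v_R²t² + 2D_R t − x² = 0: t = (√(D_R² + v_R²x²) − D_R)/v_R².
√(D_R² + v_R²x²) = √(0.003233² + 0.08286² × 87.0²) = 7.209; v_R² = 0.006866.
t = (7.209 − 0.003233)/0.006866 = 1050 days.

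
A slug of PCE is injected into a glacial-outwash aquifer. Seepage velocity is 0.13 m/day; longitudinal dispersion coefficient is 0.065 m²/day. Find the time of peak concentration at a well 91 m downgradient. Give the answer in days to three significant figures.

696 days

For the 1D instantaneous-source solution, setting ∂C/∂t = 0 at fixed x gives v²t² + 2Dt − x² = 0, so t = (√(D² + v²x²) − D)/v².
√(D² + v²x²) = √(0.065² + 0.13² × 91²) = 11.83; v² = 0.0169.
t = (11.83 − 0.065)/0.0169 = 696 days (vs. the pure-advection estimate x/v = 700 d).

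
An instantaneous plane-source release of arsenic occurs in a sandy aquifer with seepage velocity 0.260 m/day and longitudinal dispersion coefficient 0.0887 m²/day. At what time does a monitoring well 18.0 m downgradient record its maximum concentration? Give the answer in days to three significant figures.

67.9 days

For the 1D instantaneous-source solution, setting ∂C/∂t = 0 at fixed x gives v²t² + 2Dt − x² = 0, so t = (√(D² + v²x²) − D)/v².
√(D² + v²x²) = √(0.0887² + 0.260² × 18.0²) = 4.681; v² = 0.0676.
t = (4.681 − 0.0887)/0.0676 = 67.9 days (vs. the pure-advection estimate x/v = 69.2 d).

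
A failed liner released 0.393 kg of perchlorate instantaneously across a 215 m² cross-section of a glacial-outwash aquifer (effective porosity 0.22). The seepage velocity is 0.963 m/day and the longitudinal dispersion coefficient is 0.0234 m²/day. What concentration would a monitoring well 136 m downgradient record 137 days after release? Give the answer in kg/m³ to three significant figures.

0.000360 kg/m³

For an instantaneous plane source, C(x,t) = M/(n_e·A·√(4πDt)) · exp(−(x−vt)²/(4Dt)), with n_e·A the pore (flow) area.
Plume center vt = 0.963 × 137 = 131.931 m, so the well at 136 m is 4.069 m downgradient of the peak.
√(4πDt) = 6.347 m, giving peak height M/(n_e·A·√(4πDt)) = 0.393/(0.22 × 215 × 6.347) = 0.001309 kg/m³.
(x−vt)²/(4Dt) = (4.069)²/(4 × 0.0234 × 137) = 1.291; exp(−1.291) = 0.2750.
C = 0.001309 × 0.2750 = 0.000360 kg/m³.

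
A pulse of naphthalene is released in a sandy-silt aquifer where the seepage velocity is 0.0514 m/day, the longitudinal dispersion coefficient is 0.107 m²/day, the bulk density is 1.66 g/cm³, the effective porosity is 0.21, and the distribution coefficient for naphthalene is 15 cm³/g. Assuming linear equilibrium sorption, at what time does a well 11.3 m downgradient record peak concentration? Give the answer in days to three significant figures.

Retardation factor R = 1 + ρ_b·K_d/n = 1 + 1.66 × 15/0.21 = 119.6.
Sorption retards both mechanisms: v_R = v/R = 0.0004298 m/day, D_R = D/R = 0.0008946 m²/day.
Peak time from v_R²t² + 2D_R t − x² = 0: t = (√(D_R² + v_R²x²) − D_R)/v_R².
√(D_R² + v_R²x²) = √(0.0008946² + 0.0004298² × 11.3²) = 0.004938; v_R² = 1.847e-07.
t = (0.004938 − 0.0008946)/1.847e-07 = 21900 days.

21900 days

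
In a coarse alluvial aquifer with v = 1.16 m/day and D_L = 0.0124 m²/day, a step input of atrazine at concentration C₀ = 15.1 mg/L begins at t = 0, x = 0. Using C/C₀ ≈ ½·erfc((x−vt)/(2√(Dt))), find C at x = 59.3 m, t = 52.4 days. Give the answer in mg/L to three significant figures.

For a continuous step input, C/C₀ ≈ ½·erfc((x−vt)/(2√(Dt))).
vt = 1.16 × 52.4 = 60.784 m and 2√(Dt) = 2√(0.0124 × 52.4) = 1.612 m.
Argument (x−vt)/(2√(Dt)) = (59.3 − 60.784)/1.612 = -0.9206; ½·erfc(-0.9206) = 0.9035.
C = 15.1 × 0.9035 = 13.6 mg/L.

13.6 mg/L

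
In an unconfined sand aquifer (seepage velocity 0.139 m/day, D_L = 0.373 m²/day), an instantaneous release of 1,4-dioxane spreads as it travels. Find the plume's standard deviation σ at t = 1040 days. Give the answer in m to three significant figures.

27.9 m

Dispersive spreading gives a Gaussian with σ² = 2Dt; advection only shifts the center.
σ = √(2 × 0.373 × 1040) = 27.9 m.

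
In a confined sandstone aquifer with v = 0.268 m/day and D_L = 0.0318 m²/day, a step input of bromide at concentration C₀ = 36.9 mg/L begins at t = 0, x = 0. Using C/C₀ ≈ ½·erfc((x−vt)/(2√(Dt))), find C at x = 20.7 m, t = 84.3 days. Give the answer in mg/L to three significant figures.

29.3 mg/L

For a continuous step input, C/C₀ ≈ ½·erfc((x−vt)/(2√(Dt))).
vt = 0.268 × 84.3 = 22.5924 m and 2√(Dt) = 2√(0.0318 × 84.3) = 3.275 m.
Argument (x−vt)/(2√(Dt)) = (20.7 − 22.5924)/3.275 = -0.5778; ½·erfc(-0.5778) = 0.7931.
C = 36.9 × 0.7931 = 29.3 mg/L.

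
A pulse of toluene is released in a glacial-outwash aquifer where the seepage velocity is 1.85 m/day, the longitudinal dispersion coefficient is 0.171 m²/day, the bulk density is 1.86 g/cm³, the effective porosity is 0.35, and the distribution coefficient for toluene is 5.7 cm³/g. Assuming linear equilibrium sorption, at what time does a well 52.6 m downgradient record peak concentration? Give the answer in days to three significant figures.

Retardation factor R = 1 + ρ_b·K_d/n = 1 + 1.86 × 5.7/0.35 = 31.29.
Sorption retards both mechanisms: v_R = v/R = 0.05912 m/day, D_R = D/R = 0.005465 m²/day.
Peak time from v_R²t² + 2D_R t − x² = 0: t = (√(D_R² + v_R²x²) − D_R)/v_R².
√(D_R² + v_R²x²) = √(0.005465² + 0.05912² × 52.6²) = 3.110; v_R² = 0.003495.
t = (3.110 − 0.005465)/0.003495 = 888 days.

888 days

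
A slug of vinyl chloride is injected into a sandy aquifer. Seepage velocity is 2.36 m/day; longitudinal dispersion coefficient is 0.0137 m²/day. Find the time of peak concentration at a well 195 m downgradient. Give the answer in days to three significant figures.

82.6 days

For the 1D instantaneous-source solution, setting ∂C/∂t = 0 at fixed x gives v²t² + 2Dt − x² = 0, so t = (√(D² + v²x²) − D)/v².
√(D² + v²x²) = √(0.0137² + 2.36² × 195²) = 460.2; v² = 5.5696.
t = (460.2 − 0.0137)/5.5696 = 82.6 days (vs. the pure-advection estimate x/v = 82.6 d).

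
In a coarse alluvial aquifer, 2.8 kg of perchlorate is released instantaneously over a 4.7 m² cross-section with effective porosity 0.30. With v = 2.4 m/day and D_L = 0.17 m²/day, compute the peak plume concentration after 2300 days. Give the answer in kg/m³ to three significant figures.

0.0283 kg/m³

The peak of an instantaneous 1D plume sits at x = vt; there the Gaussian factor is 1 and C_max = M/(n_e·A·√(4πDt)), where n_e·A is the pore area the mass is dissolved in.
√(4πDt) = √(4π × 0.17 × 2300) = 70.10 m, so C_max = 2.8/(0.30 × 4.7 × 70.10) = 0.0283 kg/m³.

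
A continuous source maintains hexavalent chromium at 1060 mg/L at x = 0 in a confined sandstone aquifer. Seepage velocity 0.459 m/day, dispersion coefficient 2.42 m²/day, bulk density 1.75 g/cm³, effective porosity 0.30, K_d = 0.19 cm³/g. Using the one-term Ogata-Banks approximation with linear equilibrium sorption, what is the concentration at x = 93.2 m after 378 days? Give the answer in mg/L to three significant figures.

377 mg/L

Retardation factor R = 1 + ρ_b·K_d/n = 1 + 1.75 × 0.19/0.30 = 2.108.
Sorption retards both mechanisms: v_R = v/R = 0.2177 m/day, D_R = D/R = 1.148 m²/day.
v_R·t = 0.2177 × 378 = 82.2906 m; 2√(D_R t) = 41.66 m; argument = (93.2 − 82.2906)/41.66 = 0.2619.
C = C₀ × ½·erfc(0.2619) = 1060 × 0.3555 = 377 mg/L.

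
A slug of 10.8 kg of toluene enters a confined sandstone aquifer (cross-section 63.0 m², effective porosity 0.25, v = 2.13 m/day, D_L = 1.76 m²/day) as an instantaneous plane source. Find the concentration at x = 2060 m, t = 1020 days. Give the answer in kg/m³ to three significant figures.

For an instantaneous plane source, C(x,t) = M/(n_e·A·√(4πDt)) · exp(−(x−vt)²/(4Dt)), with n_e·A the pore (flow) area.
Plume center vt = 2.13 × 1020 = 2172.6 m, so the well at 2060 m is 112.6 m upgradient of the peak.
√(4πDt) = 150.2 m, giving peak height M/(n_e·A·√(4πDt)) = 10.8/(0.25 × 63.0 × 150.2) = 0.004565 kg/m³.
(x−vt)²/(4Dt) = (-112.6)²/(4 × 1.76 × 1020) = 1.766; exp(−1.766) = 0.1710.
C = 0.004565 × 0.1710 = 0.000781 kg/m³.

0.000781 kg/m³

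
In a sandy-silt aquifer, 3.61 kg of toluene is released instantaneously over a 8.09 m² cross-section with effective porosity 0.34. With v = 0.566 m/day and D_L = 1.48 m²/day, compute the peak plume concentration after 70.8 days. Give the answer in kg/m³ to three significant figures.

The peak of an instantaneous 1D plume sits at x = vt; there the Gaussian factor is 1 and C_max = M/(n_e·A·√(4πDt)), where n_e·A is the pore area the mass is dissolved in.
√(4πDt) = √(4π × 1.48 × 70.8) = 36.29 m, so C_max = 3.61/(0.34 × 8.09 × 36.29) = 0.0362 kg/m³.

0.0362 kg/m³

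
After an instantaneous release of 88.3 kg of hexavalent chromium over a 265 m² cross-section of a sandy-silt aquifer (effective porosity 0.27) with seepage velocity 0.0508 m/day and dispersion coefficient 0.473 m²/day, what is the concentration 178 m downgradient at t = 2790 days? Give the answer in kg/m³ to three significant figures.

0.00747 kg/m³

For an instantaneous plane source, C(x,t) = M/(n_e·A·√(4πDt)) · exp(−(x−vt)²/(4Dt)), with n_e·A the pore (flow) area.
Plume center vt = 0.0508 × 2790 = 141.732 m, so the well at 178 m is 36.268 m downgradient of the peak.
√(4πDt) = 128.8 m, giving peak height M/(n_e·A·√(4πDt)) = 88.3/(0.27 × 265 × 128.8) = 0.009582 kg/m³.
(x−vt)²/(4Dt) = (36.268)²/(4 × 0.473 × 2790) = 0.2492; exp(−0.2492) = 0.7794.
C = 0.009582 × 0.7794 = 0.00747 kg/m³.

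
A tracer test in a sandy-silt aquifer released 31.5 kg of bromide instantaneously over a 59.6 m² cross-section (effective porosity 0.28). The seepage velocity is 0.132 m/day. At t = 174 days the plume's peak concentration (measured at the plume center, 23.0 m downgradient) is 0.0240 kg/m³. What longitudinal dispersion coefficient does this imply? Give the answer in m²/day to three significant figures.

At the plume center C_max = M/(n_e·A·√(4πDt)), so D = M²/(4πt·(n_e·A·C_max)²).
n_e·A·C_max = 0.28 × 59.6 × 0.0240 = 0.4005 kg/m.
D = 31.5²/(4π × 174 × 0.4005²) = 2.83 m²/day.

2.83 m²/day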